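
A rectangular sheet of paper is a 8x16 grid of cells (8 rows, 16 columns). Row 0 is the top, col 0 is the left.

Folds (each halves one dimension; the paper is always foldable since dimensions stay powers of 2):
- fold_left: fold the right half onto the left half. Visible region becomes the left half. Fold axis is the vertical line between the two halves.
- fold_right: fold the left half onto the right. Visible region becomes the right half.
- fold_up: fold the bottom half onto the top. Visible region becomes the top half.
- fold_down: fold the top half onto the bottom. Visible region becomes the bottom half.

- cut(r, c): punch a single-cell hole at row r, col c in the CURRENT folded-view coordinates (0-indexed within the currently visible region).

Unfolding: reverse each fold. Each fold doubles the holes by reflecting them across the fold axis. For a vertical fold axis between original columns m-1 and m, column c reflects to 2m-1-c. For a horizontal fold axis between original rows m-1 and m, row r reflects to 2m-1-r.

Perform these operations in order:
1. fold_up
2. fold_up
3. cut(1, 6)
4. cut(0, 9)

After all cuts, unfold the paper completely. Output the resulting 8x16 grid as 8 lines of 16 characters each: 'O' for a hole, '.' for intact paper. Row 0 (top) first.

Op 1 fold_up: fold axis h@4; visible region now rows[0,4) x cols[0,16) = 4x16
Op 2 fold_up: fold axis h@2; visible region now rows[0,2) x cols[0,16) = 2x16
Op 3 cut(1, 6): punch at orig (1,6); cuts so far [(1, 6)]; region rows[0,2) x cols[0,16) = 2x16
Op 4 cut(0, 9): punch at orig (0,9); cuts so far [(0, 9), (1, 6)]; region rows[0,2) x cols[0,16) = 2x16
Unfold 1 (reflect across h@2): 4 holes -> [(0, 9), (1, 6), (2, 6), (3, 9)]
Unfold 2 (reflect across h@4): 8 holes -> [(0, 9), (1, 6), (2, 6), (3, 9), (4, 9), (5, 6), (6, 6), (7, 9)]

Answer: .........O......
......O.........
......O.........
.........O......
.........O......
......O.........
......O.........
.........O......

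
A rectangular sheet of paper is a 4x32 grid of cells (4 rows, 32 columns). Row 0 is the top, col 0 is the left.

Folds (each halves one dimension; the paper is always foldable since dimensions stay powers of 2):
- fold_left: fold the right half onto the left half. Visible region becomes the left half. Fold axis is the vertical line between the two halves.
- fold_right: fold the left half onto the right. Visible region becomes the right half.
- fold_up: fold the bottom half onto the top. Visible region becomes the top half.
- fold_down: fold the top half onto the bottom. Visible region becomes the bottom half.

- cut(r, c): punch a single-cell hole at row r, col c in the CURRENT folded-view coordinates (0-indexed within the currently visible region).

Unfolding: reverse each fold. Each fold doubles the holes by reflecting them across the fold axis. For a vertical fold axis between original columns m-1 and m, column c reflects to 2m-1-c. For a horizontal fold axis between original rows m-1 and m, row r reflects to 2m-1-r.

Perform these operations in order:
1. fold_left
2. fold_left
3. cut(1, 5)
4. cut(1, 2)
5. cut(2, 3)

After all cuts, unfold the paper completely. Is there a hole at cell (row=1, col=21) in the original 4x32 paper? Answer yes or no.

Answer: yes

Derivation:
Op 1 fold_left: fold axis v@16; visible region now rows[0,4) x cols[0,16) = 4x16
Op 2 fold_left: fold axis v@8; visible region now rows[0,4) x cols[0,8) = 4x8
Op 3 cut(1, 5): punch at orig (1,5); cuts so far [(1, 5)]; region rows[0,4) x cols[0,8) = 4x8
Op 4 cut(1, 2): punch at orig (1,2); cuts so far [(1, 2), (1, 5)]; region rows[0,4) x cols[0,8) = 4x8
Op 5 cut(2, 3): punch at orig (2,3); cuts so far [(1, 2), (1, 5), (2, 3)]; region rows[0,4) x cols[0,8) = 4x8
Unfold 1 (reflect across v@8): 6 holes -> [(1, 2), (1, 5), (1, 10), (1, 13), (2, 3), (2, 12)]
Unfold 2 (reflect across v@16): 12 holes -> [(1, 2), (1, 5), (1, 10), (1, 13), (1, 18), (1, 21), (1, 26), (1, 29), (2, 3), (2, 12), (2, 19), (2, 28)]
Holes: [(1, 2), (1, 5), (1, 10), (1, 13), (1, 18), (1, 21), (1, 26), (1, 29), (2, 3), (2, 12), (2, 19), (2, 28)]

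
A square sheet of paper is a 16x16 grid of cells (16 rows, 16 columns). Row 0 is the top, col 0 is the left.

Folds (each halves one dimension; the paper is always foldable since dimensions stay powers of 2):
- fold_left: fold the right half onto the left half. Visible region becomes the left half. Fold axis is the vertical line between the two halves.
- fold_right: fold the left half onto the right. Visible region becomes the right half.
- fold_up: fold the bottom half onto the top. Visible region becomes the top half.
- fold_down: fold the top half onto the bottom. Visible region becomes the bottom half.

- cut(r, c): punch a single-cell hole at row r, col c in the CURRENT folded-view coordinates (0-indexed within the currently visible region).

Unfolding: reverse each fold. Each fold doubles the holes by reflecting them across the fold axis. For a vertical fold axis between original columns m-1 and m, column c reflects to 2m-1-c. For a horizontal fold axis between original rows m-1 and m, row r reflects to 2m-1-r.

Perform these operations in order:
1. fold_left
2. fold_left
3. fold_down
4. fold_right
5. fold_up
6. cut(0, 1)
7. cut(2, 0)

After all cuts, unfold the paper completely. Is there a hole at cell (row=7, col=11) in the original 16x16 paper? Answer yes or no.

Op 1 fold_left: fold axis v@8; visible region now rows[0,16) x cols[0,8) = 16x8
Op 2 fold_left: fold axis v@4; visible region now rows[0,16) x cols[0,4) = 16x4
Op 3 fold_down: fold axis h@8; visible region now rows[8,16) x cols[0,4) = 8x4
Op 4 fold_right: fold axis v@2; visible region now rows[8,16) x cols[2,4) = 8x2
Op 5 fold_up: fold axis h@12; visible region now rows[8,12) x cols[2,4) = 4x2
Op 6 cut(0, 1): punch at orig (8,3); cuts so far [(8, 3)]; region rows[8,12) x cols[2,4) = 4x2
Op 7 cut(2, 0): punch at orig (10,2); cuts so far [(8, 3), (10, 2)]; region rows[8,12) x cols[2,4) = 4x2
Unfold 1 (reflect across h@12): 4 holes -> [(8, 3), (10, 2), (13, 2), (15, 3)]
Unfold 2 (reflect across v@2): 8 holes -> [(8, 0), (8, 3), (10, 1), (10, 2), (13, 1), (13, 2), (15, 0), (15, 3)]
Unfold 3 (reflect across h@8): 16 holes -> [(0, 0), (0, 3), (2, 1), (2, 2), (5, 1), (5, 2), (7, 0), (7, 3), (8, 0), (8, 3), (10, 1), (10, 2), (13, 1), (13, 2), (15, 0), (15, 3)]
Unfold 4 (reflect across v@4): 32 holes -> [(0, 0), (0, 3), (0, 4), (0, 7), (2, 1), (2, 2), (2, 5), (2, 6), (5, 1), (5, 2), (5, 5), (5, 6), (7, 0), (7, 3), (7, 4), (7, 7), (8, 0), (8, 3), (8, 4), (8, 7), (10, 1), (10, 2), (10, 5), (10, 6), (13, 1), (13, 2), (13, 5), (13, 6), (15, 0), (15, 3), (15, 4), (15, 7)]
Unfold 5 (reflect across v@8): 64 holes -> [(0, 0), (0, 3), (0, 4), (0, 7), (0, 8), (0, 11), (0, 12), (0, 15), (2, 1), (2, 2), (2, 5), (2, 6), (2, 9), (2, 10), (2, 13), (2, 14), (5, 1), (5, 2), (5, 5), (5, 6), (5, 9), (5, 10), (5, 13), (5, 14), (7, 0), (7, 3), (7, 4), (7, 7), (7, 8), (7, 11), (7, 12), (7, 15), (8, 0), (8, 3), (8, 4), (8, 7), (8, 8), (8, 11), (8, 12), (8, 15), (10, 1), (10, 2), (10, 5), (10, 6), (10, 9), (10, 10), (10, 13), (10, 14), (13, 1), (13, 2), (13, 5), (13, 6), (13, 9), (13, 10), (13, 13), (13, 14), (15, 0), (15, 3), (15, 4), (15, 7), (15, 8), (15, 11), (15, 12), (15, 15)]
Holes: [(0, 0), (0, 3), (0, 4), (0, 7), (0, 8), (0, 11), (0, 12), (0, 15), (2, 1), (2, 2), (2, 5), (2, 6), (2, 9), (2, 10), (2, 13), (2, 14), (5, 1), (5, 2), (5, 5), (5, 6), (5, 9), (5, 10), (5, 13), (5, 14), (7, 0), (7, 3), (7, 4), (7, 7), (7, 8), (7, 11), (7, 12), (7, 15), (8, 0), (8, 3), (8, 4), (8, 7), (8, 8), (8, 11), (8, 12), (8, 15), (10, 1), (10, 2), (10, 5), (10, 6), (10, 9), (10, 10), (10, 13), (10, 14), (13, 1), (13, 2), (13, 5), (13, 6), (13, 9), (13, 10), (13, 13), (13, 14), (15, 0), (15, 3), (15, 4), (15, 7), (15, 8), (15, 11), (15, 12), (15, 15)]

Answer: yes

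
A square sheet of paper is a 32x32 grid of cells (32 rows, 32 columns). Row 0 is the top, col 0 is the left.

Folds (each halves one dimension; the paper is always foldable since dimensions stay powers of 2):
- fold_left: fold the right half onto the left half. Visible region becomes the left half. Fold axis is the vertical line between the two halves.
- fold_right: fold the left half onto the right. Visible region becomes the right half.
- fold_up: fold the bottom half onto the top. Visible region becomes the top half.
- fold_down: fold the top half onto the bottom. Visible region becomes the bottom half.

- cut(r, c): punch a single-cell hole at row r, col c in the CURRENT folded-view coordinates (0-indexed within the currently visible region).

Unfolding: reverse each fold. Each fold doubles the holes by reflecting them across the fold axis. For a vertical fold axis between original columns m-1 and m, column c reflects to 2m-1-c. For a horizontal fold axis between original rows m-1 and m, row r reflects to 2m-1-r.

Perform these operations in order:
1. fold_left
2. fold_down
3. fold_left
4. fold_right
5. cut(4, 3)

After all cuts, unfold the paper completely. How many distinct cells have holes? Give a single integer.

Op 1 fold_left: fold axis v@16; visible region now rows[0,32) x cols[0,16) = 32x16
Op 2 fold_down: fold axis h@16; visible region now rows[16,32) x cols[0,16) = 16x16
Op 3 fold_left: fold axis v@8; visible region now rows[16,32) x cols[0,8) = 16x8
Op 4 fold_right: fold axis v@4; visible region now rows[16,32) x cols[4,8) = 16x4
Op 5 cut(4, 3): punch at orig (20,7); cuts so far [(20, 7)]; region rows[16,32) x cols[4,8) = 16x4
Unfold 1 (reflect across v@4): 2 holes -> [(20, 0), (20, 7)]
Unfold 2 (reflect across v@8): 4 holes -> [(20, 0), (20, 7), (20, 8), (20, 15)]
Unfold 3 (reflect across h@16): 8 holes -> [(11, 0), (11, 7), (11, 8), (11, 15), (20, 0), (20, 7), (20, 8), (20, 15)]
Unfold 4 (reflect across v@16): 16 holes -> [(11, 0), (11, 7), (11, 8), (11, 15), (11, 16), (11, 23), (11, 24), (11, 31), (20, 0), (20, 7), (20, 8), (20, 15), (20, 16), (20, 23), (20, 24), (20, 31)]

Answer: 16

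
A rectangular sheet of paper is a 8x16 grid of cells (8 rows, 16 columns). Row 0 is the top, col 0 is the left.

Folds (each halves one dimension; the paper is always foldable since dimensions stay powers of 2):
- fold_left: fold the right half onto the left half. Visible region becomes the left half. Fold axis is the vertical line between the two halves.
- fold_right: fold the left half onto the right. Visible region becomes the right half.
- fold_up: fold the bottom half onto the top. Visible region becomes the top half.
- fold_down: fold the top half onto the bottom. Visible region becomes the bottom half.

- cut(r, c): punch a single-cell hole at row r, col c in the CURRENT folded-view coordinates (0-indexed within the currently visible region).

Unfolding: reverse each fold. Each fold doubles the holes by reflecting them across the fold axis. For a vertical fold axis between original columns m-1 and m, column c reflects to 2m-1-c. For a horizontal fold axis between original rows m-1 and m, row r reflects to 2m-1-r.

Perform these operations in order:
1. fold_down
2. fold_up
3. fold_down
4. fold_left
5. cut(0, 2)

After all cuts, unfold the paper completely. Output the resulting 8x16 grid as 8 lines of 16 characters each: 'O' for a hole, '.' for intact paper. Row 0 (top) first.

Op 1 fold_down: fold axis h@4; visible region now rows[4,8) x cols[0,16) = 4x16
Op 2 fold_up: fold axis h@6; visible region now rows[4,6) x cols[0,16) = 2x16
Op 3 fold_down: fold axis h@5; visible region now rows[5,6) x cols[0,16) = 1x16
Op 4 fold_left: fold axis v@8; visible region now rows[5,6) x cols[0,8) = 1x8
Op 5 cut(0, 2): punch at orig (5,2); cuts so far [(5, 2)]; region rows[5,6) x cols[0,8) = 1x8
Unfold 1 (reflect across v@8): 2 holes -> [(5, 2), (5, 13)]
Unfold 2 (reflect across h@5): 4 holes -> [(4, 2), (4, 13), (5, 2), (5, 13)]
Unfold 3 (reflect across h@6): 8 holes -> [(4, 2), (4, 13), (5, 2), (5, 13), (6, 2), (6, 13), (7, 2), (7, 13)]
Unfold 4 (reflect across h@4): 16 holes -> [(0, 2), (0, 13), (1, 2), (1, 13), (2, 2), (2, 13), (3, 2), (3, 13), (4, 2), (4, 13), (5, 2), (5, 13), (6, 2), (6, 13), (7, 2), (7, 13)]

Answer: ..O..........O..
..O..........O..
..O..........O..
..O..........O..
..O..........O..
..O..........O..
..O..........O..
..O..........O..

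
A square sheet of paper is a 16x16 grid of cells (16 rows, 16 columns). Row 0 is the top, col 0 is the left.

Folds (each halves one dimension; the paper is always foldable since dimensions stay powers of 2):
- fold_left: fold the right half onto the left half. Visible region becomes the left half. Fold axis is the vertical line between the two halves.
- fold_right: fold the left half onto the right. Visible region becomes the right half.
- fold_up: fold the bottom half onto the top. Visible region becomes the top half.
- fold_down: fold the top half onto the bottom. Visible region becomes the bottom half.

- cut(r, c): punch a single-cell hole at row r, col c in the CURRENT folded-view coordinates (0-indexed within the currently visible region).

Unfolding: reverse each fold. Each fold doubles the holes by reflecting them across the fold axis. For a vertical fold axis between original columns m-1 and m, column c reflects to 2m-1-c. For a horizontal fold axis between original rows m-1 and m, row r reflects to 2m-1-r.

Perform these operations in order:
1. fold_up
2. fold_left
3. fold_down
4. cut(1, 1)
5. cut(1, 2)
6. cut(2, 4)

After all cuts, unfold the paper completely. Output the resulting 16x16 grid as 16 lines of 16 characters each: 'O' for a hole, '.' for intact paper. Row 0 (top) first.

Answer: ................
....O......O....
.OO..........OO.
................
................
.OO..........OO.
....O......O....
................
................
....O......O....
.OO..........OO.
................
................
.OO..........OO.
....O......O....
................

Derivation:
Op 1 fold_up: fold axis h@8; visible region now rows[0,8) x cols[0,16) = 8x16
Op 2 fold_left: fold axis v@8; visible region now rows[0,8) x cols[0,8) = 8x8
Op 3 fold_down: fold axis h@4; visible region now rows[4,8) x cols[0,8) = 4x8
Op 4 cut(1, 1): punch at orig (5,1); cuts so far [(5, 1)]; region rows[4,8) x cols[0,8) = 4x8
Op 5 cut(1, 2): punch at orig (5,2); cuts so far [(5, 1), (5, 2)]; region rows[4,8) x cols[0,8) = 4x8
Op 6 cut(2, 4): punch at orig (6,4); cuts so far [(5, 1), (5, 2), (6, 4)]; region rows[4,8) x cols[0,8) = 4x8
Unfold 1 (reflect across h@4): 6 holes -> [(1, 4), (2, 1), (2, 2), (5, 1), (5, 2), (6, 4)]
Unfold 2 (reflect across v@8): 12 holes -> [(1, 4), (1, 11), (2, 1), (2, 2), (2, 13), (2, 14), (5, 1), (5, 2), (5, 13), (5, 14), (6, 4), (6, 11)]
Unfold 3 (reflect across h@8): 24 holes -> [(1, 4), (1, 11), (2, 1), (2, 2), (2, 13), (2, 14), (5, 1), (5, 2), (5, 13), (5, 14), (6, 4), (6, 11), (9, 4), (9, 11), (10, 1), (10, 2), (10, 13), (10, 14), (13, 1), (13, 2), (13, 13), (13, 14), (14, 4), (14, 11)]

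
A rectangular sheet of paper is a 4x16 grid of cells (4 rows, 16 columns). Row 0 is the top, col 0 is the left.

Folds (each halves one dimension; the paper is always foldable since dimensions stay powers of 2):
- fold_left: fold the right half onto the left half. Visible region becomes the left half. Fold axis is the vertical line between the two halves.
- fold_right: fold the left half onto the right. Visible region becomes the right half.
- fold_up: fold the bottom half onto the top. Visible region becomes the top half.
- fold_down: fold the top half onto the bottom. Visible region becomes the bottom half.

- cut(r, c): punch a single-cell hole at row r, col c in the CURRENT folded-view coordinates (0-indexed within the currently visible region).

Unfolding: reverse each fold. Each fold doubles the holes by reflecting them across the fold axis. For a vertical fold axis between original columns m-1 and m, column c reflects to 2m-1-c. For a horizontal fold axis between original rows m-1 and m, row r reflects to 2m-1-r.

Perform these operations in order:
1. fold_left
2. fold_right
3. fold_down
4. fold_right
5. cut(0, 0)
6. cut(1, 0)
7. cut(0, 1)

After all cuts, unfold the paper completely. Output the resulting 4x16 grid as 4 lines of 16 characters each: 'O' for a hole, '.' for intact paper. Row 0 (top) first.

Op 1 fold_left: fold axis v@8; visible region now rows[0,4) x cols[0,8) = 4x8
Op 2 fold_right: fold axis v@4; visible region now rows[0,4) x cols[4,8) = 4x4
Op 3 fold_down: fold axis h@2; visible region now rows[2,4) x cols[4,8) = 2x4
Op 4 fold_right: fold axis v@6; visible region now rows[2,4) x cols[6,8) = 2x2
Op 5 cut(0, 0): punch at orig (2,6); cuts so far [(2, 6)]; region rows[2,4) x cols[6,8) = 2x2
Op 6 cut(1, 0): punch at orig (3,6); cuts so far [(2, 6), (3, 6)]; region rows[2,4) x cols[6,8) = 2x2
Op 7 cut(0, 1): punch at orig (2,7); cuts so far [(2, 6), (2, 7), (3, 6)]; region rows[2,4) x cols[6,8) = 2x2
Unfold 1 (reflect across v@6): 6 holes -> [(2, 4), (2, 5), (2, 6), (2, 7), (3, 5), (3, 6)]
Unfold 2 (reflect across h@2): 12 holes -> [(0, 5), (0, 6), (1, 4), (1, 5), (1, 6), (1, 7), (2, 4), (2, 5), (2, 6), (2, 7), (3, 5), (3, 6)]
Unfold 3 (reflect across v@4): 24 holes -> [(0, 1), (0, 2), (0, 5), (0, 6), (1, 0), (1, 1), (1, 2), (1, 3), (1, 4), (1, 5), (1, 6), (1, 7), (2, 0), (2, 1), (2, 2), (2, 3), (2, 4), (2, 5), (2, 6), (2, 7), (3, 1), (3, 2), (3, 5), (3, 6)]
Unfold 4 (reflect across v@8): 48 holes -> [(0, 1), (0, 2), (0, 5), (0, 6), (0, 9), (0, 10), (0, 13), (0, 14), (1, 0), (1, 1), (1, 2), (1, 3), (1, 4), (1, 5), (1, 6), (1, 7), (1, 8), (1, 9), (1, 10), (1, 11), (1, 12), (1, 13), (1, 14), (1, 15), (2, 0), (2, 1), (2, 2), (2, 3), (2, 4), (2, 5), (2, 6), (2, 7), (2, 8), (2, 9), (2, 10), (2, 11), (2, 12), (2, 13), (2, 14), (2, 15), (3, 1), (3, 2), (3, 5), (3, 6), (3, 9), (3, 10), (3, 13), (3, 14)]

Answer: .OO..OO..OO..OO.
OOOOOOOOOOOOOOOO
OOOOOOOOOOOOOOOO
.OO..OO..OO..OO.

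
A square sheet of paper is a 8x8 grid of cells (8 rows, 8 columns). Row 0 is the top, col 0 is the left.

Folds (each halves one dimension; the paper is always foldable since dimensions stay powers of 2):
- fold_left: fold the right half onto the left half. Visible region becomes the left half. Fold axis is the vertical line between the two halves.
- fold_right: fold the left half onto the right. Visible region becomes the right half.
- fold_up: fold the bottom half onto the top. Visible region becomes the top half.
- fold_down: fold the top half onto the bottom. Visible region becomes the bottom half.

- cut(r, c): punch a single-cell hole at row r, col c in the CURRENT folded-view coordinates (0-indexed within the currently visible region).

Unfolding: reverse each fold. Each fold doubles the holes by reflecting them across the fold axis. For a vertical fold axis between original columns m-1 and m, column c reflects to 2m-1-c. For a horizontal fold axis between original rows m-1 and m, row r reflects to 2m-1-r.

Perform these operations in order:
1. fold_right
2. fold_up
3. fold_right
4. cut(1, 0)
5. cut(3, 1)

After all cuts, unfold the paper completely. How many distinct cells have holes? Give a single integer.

Answer: 16

Derivation:
Op 1 fold_right: fold axis v@4; visible region now rows[0,8) x cols[4,8) = 8x4
Op 2 fold_up: fold axis h@4; visible region now rows[0,4) x cols[4,8) = 4x4
Op 3 fold_right: fold axis v@6; visible region now rows[0,4) x cols[6,8) = 4x2
Op 4 cut(1, 0): punch at orig (1,6); cuts so far [(1, 6)]; region rows[0,4) x cols[6,8) = 4x2
Op 5 cut(3, 1): punch at orig (3,7); cuts so far [(1, 6), (3, 7)]; region rows[0,4) x cols[6,8) = 4x2
Unfold 1 (reflect across v@6): 4 holes -> [(1, 5), (1, 6), (3, 4), (3, 7)]
Unfold 2 (reflect across h@4): 8 holes -> [(1, 5), (1, 6), (3, 4), (3, 7), (4, 4), (4, 7), (6, 5), (6, 6)]
Unfold 3 (reflect across v@4): 16 holes -> [(1, 1), (1, 2), (1, 5), (1, 6), (3, 0), (3, 3), (3, 4), (3, 7), (4, 0), (4, 3), (4, 4), (4, 7), (6, 1), (6, 2), (6, 5), (6, 6)]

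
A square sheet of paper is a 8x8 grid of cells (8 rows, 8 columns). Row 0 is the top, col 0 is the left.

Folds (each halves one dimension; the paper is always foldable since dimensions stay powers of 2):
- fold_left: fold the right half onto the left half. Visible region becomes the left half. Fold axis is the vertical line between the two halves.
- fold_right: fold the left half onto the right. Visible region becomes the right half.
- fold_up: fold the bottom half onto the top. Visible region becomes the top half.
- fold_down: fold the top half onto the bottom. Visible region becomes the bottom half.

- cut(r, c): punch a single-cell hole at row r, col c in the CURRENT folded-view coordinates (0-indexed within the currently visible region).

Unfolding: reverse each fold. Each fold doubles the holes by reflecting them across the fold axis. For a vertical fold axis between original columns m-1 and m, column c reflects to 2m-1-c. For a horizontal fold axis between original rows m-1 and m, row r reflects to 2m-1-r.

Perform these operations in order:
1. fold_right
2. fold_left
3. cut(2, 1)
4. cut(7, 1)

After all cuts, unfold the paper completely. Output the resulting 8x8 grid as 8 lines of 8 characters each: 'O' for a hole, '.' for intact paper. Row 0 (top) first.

Answer: ........
........
.OO..OO.
........
........
........
........
.OO..OO.

Derivation:
Op 1 fold_right: fold axis v@4; visible region now rows[0,8) x cols[4,8) = 8x4
Op 2 fold_left: fold axis v@6; visible region now rows[0,8) x cols[4,6) = 8x2
Op 3 cut(2, 1): punch at orig (2,5); cuts so far [(2, 5)]; region rows[0,8) x cols[4,6) = 8x2
Op 4 cut(7, 1): punch at orig (7,5); cuts so far [(2, 5), (7, 5)]; region rows[0,8) x cols[4,6) = 8x2
Unfold 1 (reflect across v@6): 4 holes -> [(2, 5), (2, 6), (7, 5), (7, 6)]
Unfold 2 (reflect across v@4): 8 holes -> [(2, 1), (2, 2), (2, 5), (2, 6), (7, 1), (7, 2), (7, 5), (7, 6)]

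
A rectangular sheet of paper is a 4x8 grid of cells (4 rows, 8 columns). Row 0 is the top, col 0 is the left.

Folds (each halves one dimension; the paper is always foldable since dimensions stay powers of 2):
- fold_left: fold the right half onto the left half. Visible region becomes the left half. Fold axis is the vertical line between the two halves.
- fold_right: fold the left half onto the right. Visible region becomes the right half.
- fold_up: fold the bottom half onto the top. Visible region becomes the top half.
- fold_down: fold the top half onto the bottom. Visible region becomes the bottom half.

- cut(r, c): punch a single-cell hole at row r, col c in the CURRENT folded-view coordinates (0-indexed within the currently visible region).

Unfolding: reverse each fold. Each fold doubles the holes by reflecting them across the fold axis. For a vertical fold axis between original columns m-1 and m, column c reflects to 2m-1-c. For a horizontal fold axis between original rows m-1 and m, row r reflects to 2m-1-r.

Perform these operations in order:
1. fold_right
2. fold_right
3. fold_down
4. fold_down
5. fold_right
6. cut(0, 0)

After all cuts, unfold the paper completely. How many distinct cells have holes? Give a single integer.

Answer: 32

Derivation:
Op 1 fold_right: fold axis v@4; visible region now rows[0,4) x cols[4,8) = 4x4
Op 2 fold_right: fold axis v@6; visible region now rows[0,4) x cols[6,8) = 4x2
Op 3 fold_down: fold axis h@2; visible region now rows[2,4) x cols[6,8) = 2x2
Op 4 fold_down: fold axis h@3; visible region now rows[3,4) x cols[6,8) = 1x2
Op 5 fold_right: fold axis v@7; visible region now rows[3,4) x cols[7,8) = 1x1
Op 6 cut(0, 0): punch at orig (3,7); cuts so far [(3, 7)]; region rows[3,4) x cols[7,8) = 1x1
Unfold 1 (reflect across v@7): 2 holes -> [(3, 6), (3, 7)]
Unfold 2 (reflect across h@3): 4 holes -> [(2, 6), (2, 7), (3, 6), (3, 7)]
Unfold 3 (reflect across h@2): 8 holes -> [(0, 6), (0, 7), (1, 6), (1, 7), (2, 6), (2, 7), (3, 6), (3, 7)]
Unfold 4 (reflect across v@6): 16 holes -> [(0, 4), (0, 5), (0, 6), (0, 7), (1, 4), (1, 5), (1, 6), (1, 7), (2, 4), (2, 5), (2, 6), (2, 7), (3, 4), (3, 5), (3, 6), (3, 7)]
Unfold 5 (reflect across v@4): 32 holes -> [(0, 0), (0, 1), (0, 2), (0, 3), (0, 4), (0, 5), (0, 6), (0, 7), (1, 0), (1, 1), (1, 2), (1, 3), (1, 4), (1, 5), (1, 6), (1, 7), (2, 0), (2, 1), (2, 2), (2, 3), (2, 4), (2, 5), (2, 6), (2, 7), (3, 0), (3, 1), (3, 2), (3, 3), (3, 4), (3, 5), (3, 6), (3, 7)]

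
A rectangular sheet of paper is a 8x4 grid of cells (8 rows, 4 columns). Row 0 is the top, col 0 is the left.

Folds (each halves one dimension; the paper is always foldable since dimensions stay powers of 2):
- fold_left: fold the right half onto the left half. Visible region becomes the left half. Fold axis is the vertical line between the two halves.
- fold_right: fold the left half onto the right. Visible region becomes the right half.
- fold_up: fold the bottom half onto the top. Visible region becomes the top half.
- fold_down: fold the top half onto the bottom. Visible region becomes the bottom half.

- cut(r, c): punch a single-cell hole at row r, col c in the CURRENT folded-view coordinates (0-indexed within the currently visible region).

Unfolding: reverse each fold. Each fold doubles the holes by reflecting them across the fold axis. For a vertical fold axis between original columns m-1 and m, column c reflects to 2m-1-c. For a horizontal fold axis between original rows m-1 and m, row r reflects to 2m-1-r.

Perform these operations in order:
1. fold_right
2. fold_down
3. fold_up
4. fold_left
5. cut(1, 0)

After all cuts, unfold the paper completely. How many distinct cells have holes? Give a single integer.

Answer: 16

Derivation:
Op 1 fold_right: fold axis v@2; visible region now rows[0,8) x cols[2,4) = 8x2
Op 2 fold_down: fold axis h@4; visible region now rows[4,8) x cols[2,4) = 4x2
Op 3 fold_up: fold axis h@6; visible region now rows[4,6) x cols[2,4) = 2x2
Op 4 fold_left: fold axis v@3; visible region now rows[4,6) x cols[2,3) = 2x1
Op 5 cut(1, 0): punch at orig (5,2); cuts so far [(5, 2)]; region rows[4,6) x cols[2,3) = 2x1
Unfold 1 (reflect across v@3): 2 holes -> [(5, 2), (5, 3)]
Unfold 2 (reflect across h@6): 4 holes -> [(5, 2), (5, 3), (6, 2), (6, 3)]
Unfold 3 (reflect across h@4): 8 holes -> [(1, 2), (1, 3), (2, 2), (2, 3), (5, 2), (5, 3), (6, 2), (6, 3)]
Unfold 4 (reflect across v@2): 16 holes -> [(1, 0), (1, 1), (1, 2), (1, 3), (2, 0), (2, 1), (2, 2), (2, 3), (5, 0), (5, 1), (5, 2), (5, 3), (6, 0), (6, 1), (6, 2), (6, 3)]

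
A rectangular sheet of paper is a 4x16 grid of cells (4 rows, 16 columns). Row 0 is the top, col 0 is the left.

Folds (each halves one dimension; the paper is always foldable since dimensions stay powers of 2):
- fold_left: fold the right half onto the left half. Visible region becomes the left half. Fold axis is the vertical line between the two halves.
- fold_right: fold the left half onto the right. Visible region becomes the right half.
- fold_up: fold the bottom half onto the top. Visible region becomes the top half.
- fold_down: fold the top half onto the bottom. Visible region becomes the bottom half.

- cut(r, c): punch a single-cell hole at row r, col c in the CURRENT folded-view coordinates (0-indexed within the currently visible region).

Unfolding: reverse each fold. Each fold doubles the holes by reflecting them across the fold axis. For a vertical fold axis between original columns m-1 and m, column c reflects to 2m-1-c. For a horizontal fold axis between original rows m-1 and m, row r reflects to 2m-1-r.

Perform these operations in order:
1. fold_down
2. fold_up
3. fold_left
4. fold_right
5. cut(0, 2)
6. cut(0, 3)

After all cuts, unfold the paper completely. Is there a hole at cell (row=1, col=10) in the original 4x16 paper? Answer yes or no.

Answer: no

Derivation:
Op 1 fold_down: fold axis h@2; visible region now rows[2,4) x cols[0,16) = 2x16
Op 2 fold_up: fold axis h@3; visible region now rows[2,3) x cols[0,16) = 1x16
Op 3 fold_left: fold axis v@8; visible region now rows[2,3) x cols[0,8) = 1x8
Op 4 fold_right: fold axis v@4; visible region now rows[2,3) x cols[4,8) = 1x4
Op 5 cut(0, 2): punch at orig (2,6); cuts so far [(2, 6)]; region rows[2,3) x cols[4,8) = 1x4
Op 6 cut(0, 3): punch at orig (2,7); cuts so far [(2, 6), (2, 7)]; region rows[2,3) x cols[4,8) = 1x4
Unfold 1 (reflect across v@4): 4 holes -> [(2, 0), (2, 1), (2, 6), (2, 7)]
Unfold 2 (reflect across v@8): 8 holes -> [(2, 0), (2, 1), (2, 6), (2, 7), (2, 8), (2, 9), (2, 14), (2, 15)]
Unfold 3 (reflect across h@3): 16 holes -> [(2, 0), (2, 1), (2, 6), (2, 7), (2, 8), (2, 9), (2, 14), (2, 15), (3, 0), (3, 1), (3, 6), (3, 7), (3, 8), (3, 9), (3, 14), (3, 15)]
Unfold 4 (reflect across h@2): 32 holes -> [(0, 0), (0, 1), (0, 6), (0, 7), (0, 8), (0, 9), (0, 14), (0, 15), (1, 0), (1, 1), (1, 6), (1, 7), (1, 8), (1, 9), (1, 14), (1, 15), (2, 0), (2, 1), (2, 6), (2, 7), (2, 8), (2, 9), (2, 14), (2, 15), (3, 0), (3, 1), (3, 6), (3, 7), (3, 8), (3, 9), (3, 14), (3, 15)]
Holes: [(0, 0), (0, 1), (0, 6), (0, 7), (0, 8), (0, 9), (0, 14), (0, 15), (1, 0), (1, 1), (1, 6), (1, 7), (1, 8), (1, 9), (1, 14), (1, 15), (2, 0), (2, 1), (2, 6), (2, 7), (2, 8), (2, 9), (2, 14), (2, 15), (3, 0), (3, 1), (3, 6), (3, 7), (3, 8), (3, 9), (3, 14), (3, 15)]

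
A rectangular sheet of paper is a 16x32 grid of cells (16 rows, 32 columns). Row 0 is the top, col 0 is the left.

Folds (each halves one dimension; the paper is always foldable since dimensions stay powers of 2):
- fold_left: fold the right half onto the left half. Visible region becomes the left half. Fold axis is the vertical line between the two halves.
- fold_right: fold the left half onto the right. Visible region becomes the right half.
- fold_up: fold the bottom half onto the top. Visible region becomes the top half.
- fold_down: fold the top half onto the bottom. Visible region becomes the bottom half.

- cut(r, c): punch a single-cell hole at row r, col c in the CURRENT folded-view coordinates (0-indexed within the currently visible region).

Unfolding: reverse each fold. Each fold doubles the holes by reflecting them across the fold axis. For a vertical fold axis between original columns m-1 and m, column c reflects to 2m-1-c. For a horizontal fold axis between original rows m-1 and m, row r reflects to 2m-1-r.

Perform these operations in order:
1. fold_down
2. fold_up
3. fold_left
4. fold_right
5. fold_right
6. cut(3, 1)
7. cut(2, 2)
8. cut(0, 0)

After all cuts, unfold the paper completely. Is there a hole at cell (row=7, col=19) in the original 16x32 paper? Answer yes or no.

Answer: yes

Derivation:
Op 1 fold_down: fold axis h@8; visible region now rows[8,16) x cols[0,32) = 8x32
Op 2 fold_up: fold axis h@12; visible region now rows[8,12) x cols[0,32) = 4x32
Op 3 fold_left: fold axis v@16; visible region now rows[8,12) x cols[0,16) = 4x16
Op 4 fold_right: fold axis v@8; visible region now rows[8,12) x cols[8,16) = 4x8
Op 5 fold_right: fold axis v@12; visible region now rows[8,12) x cols[12,16) = 4x4
Op 6 cut(3, 1): punch at orig (11,13); cuts so far [(11, 13)]; region rows[8,12) x cols[12,16) = 4x4
Op 7 cut(2, 2): punch at orig (10,14); cuts so far [(10, 14), (11, 13)]; region rows[8,12) x cols[12,16) = 4x4
Op 8 cut(0, 0): punch at orig (8,12); cuts so far [(8, 12), (10, 14), (11, 13)]; region rows[8,12) x cols[12,16) = 4x4
Unfold 1 (reflect across v@12): 6 holes -> [(8, 11), (8, 12), (10, 9), (10, 14), (11, 10), (11, 13)]
Unfold 2 (reflect across v@8): 12 holes -> [(8, 3), (8, 4), (8, 11), (8, 12), (10, 1), (10, 6), (10, 9), (10, 14), (11, 2), (11, 5), (11, 10), (11, 13)]
Unfold 3 (reflect across v@16): 24 holes -> [(8, 3), (8, 4), (8, 11), (8, 12), (8, 19), (8, 20), (8, 27), (8, 28), (10, 1), (10, 6), (10, 9), (10, 14), (10, 17), (10, 22), (10, 25), (10, 30), (11, 2), (11, 5), (11, 10), (11, 13), (11, 18), (11, 21), (11, 26), (11, 29)]
Unfold 4 (reflect across h@12): 48 holes -> [(8, 3), (8, 4), (8, 11), (8, 12), (8, 19), (8, 20), (8, 27), (8, 28), (10, 1), (10, 6), (10, 9), (10, 14), (10, 17), (10, 22), (10, 25), (10, 30), (11, 2), (11, 5), (11, 10), (11, 13), (11, 18), (11, 21), (11, 26), (11, 29), (12, 2), (12, 5), (12, 10), (12, 13), (12, 18), (12, 21), (12, 26), (12, 29), (13, 1), (13, 6), (13, 9), (13, 14), (13, 17), (13, 22), (13, 25), (13, 30), (15, 3), (15, 4), (15, 11), (15, 12), (15, 19), (15, 20), (15, 27), (15, 28)]
Unfold 5 (reflect across h@8): 96 holes -> [(0, 3), (0, 4), (0, 11), (0, 12), (0, 19), (0, 20), (0, 27), (0, 28), (2, 1), (2, 6), (2, 9), (2, 14), (2, 17), (2, 22), (2, 25), (2, 30), (3, 2), (3, 5), (3, 10), (3, 13), (3, 18), (3, 21), (3, 26), (3, 29), (4, 2), (4, 5), (4, 10), (4, 13), (4, 18), (4, 21), (4, 26), (4, 29), (5, 1), (5, 6), (5, 9), (5, 14), (5, 17), (5, 22), (5, 25), (5, 30), (7, 3), (7, 4), (7, 11), (7, 12), (7, 19), (7, 20), (7, 27), (7, 28), (8, 3), (8, 4), (8, 11), (8, 12), (8, 19), (8, 20), (8, 27), (8, 28), (10, 1), (10, 6), (10, 9), (10, 14), (10, 17), (10, 22), (10, 25), (10, 30), (11, 2), (11, 5), (11, 10), (11, 13), (11, 18), (11, 21), (11, 26), (11, 29), (12, 2), (12, 5), (12, 10), (12, 13), (12, 18), (12, 21), (12, 26), (12, 29), (13, 1), (13, 6), (13, 9), (13, 14), (13, 17), (13, 22), (13, 25), (13, 30), (15, 3), (15, 4), (15, 11), (15, 12), (15, 19), (15, 20), (15, 27), (15, 28)]
Holes: [(0, 3), (0, 4), (0, 11), (0, 12), (0, 19), (0, 20), (0, 27), (0, 28), (2, 1), (2, 6), (2, 9), (2, 14), (2, 17), (2, 22), (2, 25), (2, 30), (3, 2), (3, 5), (3, 10), (3, 13), (3, 18), (3, 21), (3, 26), (3, 29), (4, 2), (4, 5), (4, 10), (4, 13), (4, 18), (4, 21), (4, 26), (4, 29), (5, 1), (5, 6), (5, 9), (5, 14), (5, 17), (5, 22), (5, 25), (5, 30), (7, 3), (7, 4), (7, 11), (7, 12), (7, 19), (7, 20), (7, 27), (7, 28), (8, 3), (8, 4), (8, 11), (8, 12), (8, 19), (8, 20), (8, 27), (8, 28), (10, 1), (10, 6), (10, 9), (10, 14), (10, 17), (10, 22), (10, 25), (10, 30), (11, 2), (11, 5), (11, 10), (11, 13), (11, 18), (11, 21), (11, 26), (11, 29), (12, 2), (12, 5), (12, 10), (12, 13), (12, 18), (12, 21), (12, 26), (12, 29), (13, 1), (13, 6), (13, 9), (13, 14), (13, 17), (13, 22), (13, 25), (13, 30), (15, 3), (15, 4), (15, 11), (15, 12), (15, 19), (15, 20), (15, 27), (15, 28)]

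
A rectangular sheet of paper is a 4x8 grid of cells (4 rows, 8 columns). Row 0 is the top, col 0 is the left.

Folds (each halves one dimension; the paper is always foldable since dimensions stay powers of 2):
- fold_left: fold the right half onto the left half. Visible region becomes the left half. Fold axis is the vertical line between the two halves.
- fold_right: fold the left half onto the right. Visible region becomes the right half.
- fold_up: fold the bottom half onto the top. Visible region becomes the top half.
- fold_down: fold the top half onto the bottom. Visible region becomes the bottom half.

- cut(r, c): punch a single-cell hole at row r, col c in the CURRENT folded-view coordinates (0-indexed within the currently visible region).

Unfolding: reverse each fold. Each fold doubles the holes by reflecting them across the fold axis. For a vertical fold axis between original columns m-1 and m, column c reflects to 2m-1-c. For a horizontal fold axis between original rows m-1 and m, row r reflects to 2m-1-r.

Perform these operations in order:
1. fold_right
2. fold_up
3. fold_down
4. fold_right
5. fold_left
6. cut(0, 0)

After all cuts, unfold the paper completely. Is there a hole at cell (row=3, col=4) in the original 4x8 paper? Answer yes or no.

Op 1 fold_right: fold axis v@4; visible region now rows[0,4) x cols[4,8) = 4x4
Op 2 fold_up: fold axis h@2; visible region now rows[0,2) x cols[4,8) = 2x4
Op 3 fold_down: fold axis h@1; visible region now rows[1,2) x cols[4,8) = 1x4
Op 4 fold_right: fold axis v@6; visible region now rows[1,2) x cols[6,8) = 1x2
Op 5 fold_left: fold axis v@7; visible region now rows[1,2) x cols[6,7) = 1x1
Op 6 cut(0, 0): punch at orig (1,6); cuts so far [(1, 6)]; region rows[1,2) x cols[6,7) = 1x1
Unfold 1 (reflect across v@7): 2 holes -> [(1, 6), (1, 7)]
Unfold 2 (reflect across v@6): 4 holes -> [(1, 4), (1, 5), (1, 6), (1, 7)]
Unfold 3 (reflect across h@1): 8 holes -> [(0, 4), (0, 5), (0, 6), (0, 7), (1, 4), (1, 5), (1, 6), (1, 7)]
Unfold 4 (reflect across h@2): 16 holes -> [(0, 4), (0, 5), (0, 6), (0, 7), (1, 4), (1, 5), (1, 6), (1, 7), (2, 4), (2, 5), (2, 6), (2, 7), (3, 4), (3, 5), (3, 6), (3, 7)]
Unfold 5 (reflect across v@4): 32 holes -> [(0, 0), (0, 1), (0, 2), (0, 3), (0, 4), (0, 5), (0, 6), (0, 7), (1, 0), (1, 1), (1, 2), (1, 3), (1, 4), (1, 5), (1, 6), (1, 7), (2, 0), (2, 1), (2, 2), (2, 3), (2, 4), (2, 5), (2, 6), (2, 7), (3, 0), (3, 1), (3, 2), (3, 3), (3, 4), (3, 5), (3, 6), (3, 7)]
Holes: [(0, 0), (0, 1), (0, 2), (0, 3), (0, 4), (0, 5), (0, 6), (0, 7), (1, 0), (1, 1), (1, 2), (1, 3), (1, 4), (1, 5), (1, 6), (1, 7), (2, 0), (2, 1), (2, 2), (2, 3), (2, 4), (2, 5), (2, 6), (2, 7), (3, 0), (3, 1), (3, 2), (3, 3), (3, 4), (3, 5), (3, 6), (3, 7)]

Answer: yes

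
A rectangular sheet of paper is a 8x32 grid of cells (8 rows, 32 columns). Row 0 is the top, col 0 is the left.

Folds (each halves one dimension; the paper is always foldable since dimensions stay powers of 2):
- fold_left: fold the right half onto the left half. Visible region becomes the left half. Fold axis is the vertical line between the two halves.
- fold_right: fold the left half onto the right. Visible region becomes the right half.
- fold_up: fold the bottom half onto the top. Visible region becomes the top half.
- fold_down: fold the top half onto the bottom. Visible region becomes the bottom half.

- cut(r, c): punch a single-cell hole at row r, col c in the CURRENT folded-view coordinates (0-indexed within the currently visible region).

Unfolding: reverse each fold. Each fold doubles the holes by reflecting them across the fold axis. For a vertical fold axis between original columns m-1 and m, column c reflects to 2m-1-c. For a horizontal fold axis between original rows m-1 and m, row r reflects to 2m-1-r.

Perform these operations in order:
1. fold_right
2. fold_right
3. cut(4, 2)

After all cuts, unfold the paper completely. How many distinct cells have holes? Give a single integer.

Op 1 fold_right: fold axis v@16; visible region now rows[0,8) x cols[16,32) = 8x16
Op 2 fold_right: fold axis v@24; visible region now rows[0,8) x cols[24,32) = 8x8
Op 3 cut(4, 2): punch at orig (4,26); cuts so far [(4, 26)]; region rows[0,8) x cols[24,32) = 8x8
Unfold 1 (reflect across v@24): 2 holes -> [(4, 21), (4, 26)]
Unfold 2 (reflect across v@16): 4 holes -> [(4, 5), (4, 10), (4, 21), (4, 26)]

Answer: 4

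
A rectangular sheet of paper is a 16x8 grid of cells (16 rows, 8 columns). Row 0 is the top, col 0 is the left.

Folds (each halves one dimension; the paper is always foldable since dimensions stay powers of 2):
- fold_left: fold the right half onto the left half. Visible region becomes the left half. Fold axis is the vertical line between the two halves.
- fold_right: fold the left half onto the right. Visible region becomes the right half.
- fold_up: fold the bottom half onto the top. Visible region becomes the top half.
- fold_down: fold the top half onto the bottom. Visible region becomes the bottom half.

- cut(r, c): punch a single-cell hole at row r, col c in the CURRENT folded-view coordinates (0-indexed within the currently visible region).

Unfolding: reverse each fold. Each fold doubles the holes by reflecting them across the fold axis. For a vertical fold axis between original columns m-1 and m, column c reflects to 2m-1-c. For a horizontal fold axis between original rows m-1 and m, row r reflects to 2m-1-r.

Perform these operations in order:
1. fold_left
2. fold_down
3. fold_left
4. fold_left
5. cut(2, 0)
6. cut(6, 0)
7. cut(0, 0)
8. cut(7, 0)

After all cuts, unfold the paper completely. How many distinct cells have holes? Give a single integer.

Answer: 64

Derivation:
Op 1 fold_left: fold axis v@4; visible region now rows[0,16) x cols[0,4) = 16x4
Op 2 fold_down: fold axis h@8; visible region now rows[8,16) x cols[0,4) = 8x4
Op 3 fold_left: fold axis v@2; visible region now rows[8,16) x cols[0,2) = 8x2
Op 4 fold_left: fold axis v@1; visible region now rows[8,16) x cols[0,1) = 8x1
Op 5 cut(2, 0): punch at orig (10,0); cuts so far [(10, 0)]; region rows[8,16) x cols[0,1) = 8x1
Op 6 cut(6, 0): punch at orig (14,0); cuts so far [(10, 0), (14, 0)]; region rows[8,16) x cols[0,1) = 8x1
Op 7 cut(0, 0): punch at orig (8,0); cuts so far [(8, 0), (10, 0), (14, 0)]; region rows[8,16) x cols[0,1) = 8x1
Op 8 cut(7, 0): punch at orig (15,0); cuts so far [(8, 0), (10, 0), (14, 0), (15, 0)]; region rows[8,16) x cols[0,1) = 8x1
Unfold 1 (reflect across v@1): 8 holes -> [(8, 0), (8, 1), (10, 0), (10, 1), (14, 0), (14, 1), (15, 0), (15, 1)]
Unfold 2 (reflect across v@2): 16 holes -> [(8, 0), (8, 1), (8, 2), (8, 3), (10, 0), (10, 1), (10, 2), (10, 3), (14, 0), (14, 1), (14, 2), (14, 3), (15, 0), (15, 1), (15, 2), (15, 3)]
Unfold 3 (reflect across h@8): 32 holes -> [(0, 0), (0, 1), (0, 2), (0, 3), (1, 0), (1, 1), (1, 2), (1, 3), (5, 0), (5, 1), (5, 2), (5, 3), (7, 0), (7, 1), (7, 2), (7, 3), (8, 0), (8, 1), (8, 2), (8, 3), (10, 0), (10, 1), (10, 2), (10, 3), (14, 0), (14, 1), (14, 2), (14, 3), (15, 0), (15, 1), (15, 2), (15, 3)]
Unfold 4 (reflect across v@4): 64 holes -> [(0, 0), (0, 1), (0, 2), (0, 3), (0, 4), (0, 5), (0, 6), (0, 7), (1, 0), (1, 1), (1, 2), (1, 3), (1, 4), (1, 5), (1, 6), (1, 7), (5, 0), (5, 1), (5, 2), (5, 3), (5, 4), (5, 5), (5, 6), (5, 7), (7, 0), (7, 1), (7, 2), (7, 3), (7, 4), (7, 5), (7, 6), (7, 7), (8, 0), (8, 1), (8, 2), (8, 3), (8, 4), (8, 5), (8, 6), (8, 7), (10, 0), (10, 1), (10, 2), (10, 3), (10, 4), (10, 5), (10, 6), (10, 7), (14, 0), (14, 1), (14, 2), (14, 3), (14, 4), (14, 5), (14, 6), (14, 7), (15, 0), (15, 1), (15, 2), (15, 3), (15, 4), (15, 5), (15, 6), (15, 7)]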